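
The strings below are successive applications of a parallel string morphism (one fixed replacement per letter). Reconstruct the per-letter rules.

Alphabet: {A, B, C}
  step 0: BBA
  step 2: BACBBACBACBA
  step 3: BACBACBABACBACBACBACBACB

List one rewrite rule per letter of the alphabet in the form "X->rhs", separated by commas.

  step 2 ⇒ step 3: BACBBACBACBA ⇒ BA·CB·AC·BA·BA·CB·AC·BA·CB·AC·BA·CB
    A ↦ CB
    B ↦ BA
    C ↦ AC

A->CB, B->BA, C->AC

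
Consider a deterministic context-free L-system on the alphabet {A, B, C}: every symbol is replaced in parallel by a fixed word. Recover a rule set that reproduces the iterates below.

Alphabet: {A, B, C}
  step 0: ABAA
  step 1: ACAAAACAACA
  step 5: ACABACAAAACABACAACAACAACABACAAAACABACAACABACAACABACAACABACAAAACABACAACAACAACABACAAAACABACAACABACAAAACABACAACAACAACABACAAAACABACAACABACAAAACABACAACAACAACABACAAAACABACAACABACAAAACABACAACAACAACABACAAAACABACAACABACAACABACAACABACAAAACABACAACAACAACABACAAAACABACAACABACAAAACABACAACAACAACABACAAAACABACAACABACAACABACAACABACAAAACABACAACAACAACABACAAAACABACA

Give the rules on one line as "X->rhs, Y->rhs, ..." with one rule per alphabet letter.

A->ACA, B->AA, C->B

  step 0 ⇒ step 1: ABAA ⇒ ACA·AA·ACA·ACA
    A ↦ ACA
    B ↦ AA
    C ↦ B  (constrained at step 1)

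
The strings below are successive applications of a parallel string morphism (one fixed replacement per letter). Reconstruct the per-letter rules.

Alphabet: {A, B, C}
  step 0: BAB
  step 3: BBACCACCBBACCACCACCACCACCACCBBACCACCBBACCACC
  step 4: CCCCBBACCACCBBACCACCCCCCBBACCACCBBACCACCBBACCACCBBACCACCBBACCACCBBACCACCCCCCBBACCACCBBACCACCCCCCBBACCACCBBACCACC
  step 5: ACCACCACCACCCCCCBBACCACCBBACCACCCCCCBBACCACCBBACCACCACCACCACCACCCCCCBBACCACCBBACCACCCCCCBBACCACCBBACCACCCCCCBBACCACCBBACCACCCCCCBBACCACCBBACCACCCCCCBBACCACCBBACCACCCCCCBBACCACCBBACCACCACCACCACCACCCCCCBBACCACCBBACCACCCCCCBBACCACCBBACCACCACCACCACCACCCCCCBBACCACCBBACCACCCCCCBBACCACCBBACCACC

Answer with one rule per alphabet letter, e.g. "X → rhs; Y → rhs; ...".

  step 4 ⇒ step 5: CCCCBBACCACCBBACCACCCCCCBBACCACCBBACCACCBBACCACCBBACCACCBBACCACCBBACCACCCCCCBBACCACCBBACCACCCCCCBBACCACCBBACCACC ⇒ ACC·ACC·ACC·ACC·CC·CC·BB·ACC·ACC·BB·ACC·ACC·CC·CC·BB·ACC·ACC·BB·ACC·ACC·ACC·ACC·ACC·ACC·CC·CC·BB·ACC·ACC·BB·ACC·ACC·CC·CC·BB·ACC·ACC·BB·ACC·ACC·CC·CC·BB·ACC·ACC·BB·ACC·ACC·CC·CC·BB·ACC·ACC·BB·ACC·ACC·CC·CC·BB·ACC·ACC·BB·ACC·ACC·CC·CC·BB·ACC·ACC·BB·ACC·ACC·ACC·ACC·ACC·ACC·CC·CC·BB·ACC·ACC·BB·ACC·ACC·CC·CC·BB·ACC·ACC·BB·ACC·ACC·ACC·ACC·ACC·ACC·CC·CC·BB·ACC·ACC·BB·ACC·ACC·CC·CC·BB·ACC·ACC·BB·ACC·ACC
    A ↦ BB
    B ↦ CC
    C ↦ ACC

A->BB, B->CC, C->ACC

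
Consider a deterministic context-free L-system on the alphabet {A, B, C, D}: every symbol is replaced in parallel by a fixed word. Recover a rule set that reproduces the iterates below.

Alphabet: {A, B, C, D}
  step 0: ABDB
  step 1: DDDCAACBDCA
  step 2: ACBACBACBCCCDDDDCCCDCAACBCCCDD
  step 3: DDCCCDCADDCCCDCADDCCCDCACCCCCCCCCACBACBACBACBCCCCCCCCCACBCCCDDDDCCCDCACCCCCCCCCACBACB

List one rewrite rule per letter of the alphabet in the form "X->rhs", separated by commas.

A->DD, B->DCA, C->CCC, D->ACB

  step 2 ⇒ step 3: ACBACBACBCCCDDDDCCCDCAACBCCCDD ⇒ DD·CCC·DCA·DD·CCC·DCA·DD·CCC·DCA·CCC·CCC·CCC·ACB·ACB·ACB·ACB·CCC·CCC·CCC·ACB·CCC·DD·DD·CCC·DCA·CCC·CCC·CCC·ACB·ACB
    A ↦ DD
    B ↦ DCA
    C ↦ CCC
    D ↦ ACB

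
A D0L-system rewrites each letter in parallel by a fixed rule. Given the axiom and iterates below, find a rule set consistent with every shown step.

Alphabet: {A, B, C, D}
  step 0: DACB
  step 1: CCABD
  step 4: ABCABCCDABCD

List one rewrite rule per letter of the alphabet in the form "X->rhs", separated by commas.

  step 0 ⇒ step 1: DACB ⇒ C·C·AB·D
    A ↦ C
    B ↦ D
    C ↦ AB
    D ↦ C

A->C, B->D, C->AB, D->C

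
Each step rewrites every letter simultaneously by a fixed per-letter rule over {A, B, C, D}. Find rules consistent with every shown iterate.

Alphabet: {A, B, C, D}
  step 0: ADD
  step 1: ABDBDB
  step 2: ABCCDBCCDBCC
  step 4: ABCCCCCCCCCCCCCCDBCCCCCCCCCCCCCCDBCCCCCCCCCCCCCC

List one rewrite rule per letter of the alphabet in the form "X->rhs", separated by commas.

A->AB, B->CC, C->CC, D->DB

  step 1 ⇒ step 2: ABDBDB ⇒ AB·CC·DB·CC·DB·CC
    A ↦ AB
    B ↦ CC
    D ↦ DB
    C ↦ CC  (constrained at step 2)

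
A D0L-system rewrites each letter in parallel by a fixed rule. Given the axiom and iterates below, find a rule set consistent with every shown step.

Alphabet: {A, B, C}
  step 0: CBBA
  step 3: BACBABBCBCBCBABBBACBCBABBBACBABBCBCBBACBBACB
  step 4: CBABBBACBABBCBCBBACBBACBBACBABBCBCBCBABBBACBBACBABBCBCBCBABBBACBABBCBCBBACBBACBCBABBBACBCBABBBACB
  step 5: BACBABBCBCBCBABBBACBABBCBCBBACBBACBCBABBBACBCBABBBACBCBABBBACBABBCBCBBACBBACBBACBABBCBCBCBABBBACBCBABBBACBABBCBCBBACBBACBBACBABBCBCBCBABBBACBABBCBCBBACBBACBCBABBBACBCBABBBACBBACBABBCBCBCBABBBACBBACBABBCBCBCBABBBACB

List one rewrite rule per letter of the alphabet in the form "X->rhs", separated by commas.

  step 4 ⇒ step 5: CBABBBACBABBCBCBBACBBACBBACBABBCBCBCBABBBACBBACBABBCBCBCBABBBACBABBCBCBBACBBACBCBABBBACBCBABBBACB ⇒ BA·CB·ABB·CB·CB·CB·ABB·BA·CB·ABB·CB·CB·BA·CB·BA·CB·CB·ABB·BA·CB·CB·ABB·BA·CB·CB·ABB·BA·CB·ABB·CB·CB·BA·CB·BA·CB·BA·CB·ABB·CB·CB·CB·ABB·BA·CB·CB·ABB·BA·CB·ABB·CB·CB·BA·CB·BA·CB·BA·CB·ABB·CB·CB·CB·ABB·BA·CB·ABB·CB·CB·BA·CB·BA·CB·CB·ABB·BA·CB·CB·ABB·BA·CB·BA·CB·ABB·CB·CB·CB·ABB·BA·CB·BA·CB·ABB·CB·CB·CB·ABB·BA·CB
    A ↦ ABB
    B ↦ CB
    C ↦ BA

A->ABB, B->CB, C->BA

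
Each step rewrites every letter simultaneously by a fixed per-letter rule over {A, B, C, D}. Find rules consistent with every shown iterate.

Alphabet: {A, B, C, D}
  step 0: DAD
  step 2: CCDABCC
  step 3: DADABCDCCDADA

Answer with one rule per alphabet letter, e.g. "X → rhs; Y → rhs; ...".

  step 2 ⇒ step 3: CCDABCC ⇒ DA·DA·B·CD·CC·DA·DA
    A ↦ CD
    B ↦ CC
    C ↦ DA
    D ↦ B

A->CD, B->CC, C->DA, D->B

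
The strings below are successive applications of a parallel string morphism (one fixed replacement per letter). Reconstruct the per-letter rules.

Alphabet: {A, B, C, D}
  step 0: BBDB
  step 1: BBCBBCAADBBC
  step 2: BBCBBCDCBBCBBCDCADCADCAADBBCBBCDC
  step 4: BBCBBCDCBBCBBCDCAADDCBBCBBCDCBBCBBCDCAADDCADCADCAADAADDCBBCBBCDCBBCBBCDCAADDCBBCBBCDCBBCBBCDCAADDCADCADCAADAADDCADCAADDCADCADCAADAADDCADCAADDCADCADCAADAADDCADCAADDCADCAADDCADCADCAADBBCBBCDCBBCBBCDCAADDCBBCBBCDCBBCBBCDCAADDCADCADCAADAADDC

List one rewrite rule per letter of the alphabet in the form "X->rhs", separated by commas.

A->ADC, B->BBC, C->DC, D->AAD

  step 1 ⇒ step 2: BBCBBCAADBBC ⇒ BBC·BBC·DC·BBC·BBC·DC·ADC·ADC·AAD·BBC·BBC·DC
    A ↦ ADC
    B ↦ BBC
    C ↦ DC
    D ↦ AAD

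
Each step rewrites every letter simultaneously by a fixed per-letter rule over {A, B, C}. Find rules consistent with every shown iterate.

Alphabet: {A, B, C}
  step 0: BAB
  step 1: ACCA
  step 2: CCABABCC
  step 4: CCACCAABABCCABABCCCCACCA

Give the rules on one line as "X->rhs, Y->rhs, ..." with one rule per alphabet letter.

  step 1 ⇒ step 2: ACCA ⇒ CC·AB·AB·CC
    A ↦ CC
    C ↦ AB
  step 0 ⇒ step 1: BAB ⇒ A·CC·A
    B ↦ A

A->CC, B->A, C->AB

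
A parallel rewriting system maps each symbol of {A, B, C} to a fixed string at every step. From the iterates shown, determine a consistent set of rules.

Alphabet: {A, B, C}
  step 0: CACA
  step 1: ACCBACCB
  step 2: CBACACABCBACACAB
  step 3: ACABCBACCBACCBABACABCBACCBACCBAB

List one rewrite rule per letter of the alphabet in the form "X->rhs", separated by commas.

  step 2 ⇒ step 3: CBACACABCBACACAB ⇒ AC·AB·CB·AC·CB·AC·CB·AB·AC·AB·CB·AC·CB·AC·CB·AB
    A ↦ CB
    B ↦ AB
    C ↦ AC

A->CB, B->AB, C->AC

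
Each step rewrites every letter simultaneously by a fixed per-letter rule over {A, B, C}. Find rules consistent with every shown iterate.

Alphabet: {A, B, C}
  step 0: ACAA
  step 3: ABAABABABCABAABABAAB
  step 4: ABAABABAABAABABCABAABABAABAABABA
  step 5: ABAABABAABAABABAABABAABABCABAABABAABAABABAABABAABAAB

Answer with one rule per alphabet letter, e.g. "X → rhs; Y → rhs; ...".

  step 4 ⇒ step 5: ABAABABAABAABABCABAABABAABAABABA ⇒ AB·A·AB·AB·A·AB·A·AB·AB·A·AB·AB·A·AB·A·BC·AB·A·AB·AB·A·AB·A·AB·AB·A·AB·AB·A·AB·A·AB
    A ↦ AB
    B ↦ A
    C ↦ BC

A->AB, B->A, C->BC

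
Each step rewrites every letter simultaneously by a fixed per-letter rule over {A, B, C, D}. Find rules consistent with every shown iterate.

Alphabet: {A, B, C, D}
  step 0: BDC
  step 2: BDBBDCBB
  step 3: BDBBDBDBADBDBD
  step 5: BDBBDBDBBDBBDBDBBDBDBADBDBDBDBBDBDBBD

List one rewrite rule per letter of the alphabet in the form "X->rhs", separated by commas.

  step 2 ⇒ step 3: BDBBDCBB ⇒ BD·B·BD·BD·B·AD·BD·BD
    B ↦ BD
    C ↦ AD
    D ↦ B
    A ↦ CB  (constrained at step 3)

A->CB, B->BD, C->AD, D->B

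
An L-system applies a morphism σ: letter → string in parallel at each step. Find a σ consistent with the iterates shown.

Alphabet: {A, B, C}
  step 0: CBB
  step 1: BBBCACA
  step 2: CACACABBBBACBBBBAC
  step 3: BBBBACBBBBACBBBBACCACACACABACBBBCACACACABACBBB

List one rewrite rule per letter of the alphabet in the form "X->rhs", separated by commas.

A->BAC, B->CA, C->BBB

  step 2 ⇒ step 3: CACACABBBBACBBBBAC ⇒ BBB·BAC·BBB·BAC·BBB·BAC·CA·CA·CA·CA·BAC·BBB·CA·CA·CA·CA·BAC·BBB
    A ↦ BAC
    B ↦ CA
    C ↦ BBB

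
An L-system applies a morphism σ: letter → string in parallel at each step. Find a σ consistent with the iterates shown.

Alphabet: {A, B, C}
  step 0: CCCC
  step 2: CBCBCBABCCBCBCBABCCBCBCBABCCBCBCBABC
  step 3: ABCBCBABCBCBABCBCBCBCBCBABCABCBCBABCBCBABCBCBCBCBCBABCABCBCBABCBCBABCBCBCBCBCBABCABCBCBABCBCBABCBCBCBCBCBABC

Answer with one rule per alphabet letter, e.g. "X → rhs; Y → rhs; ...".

  step 2 ⇒ step 3: CBCBCBABCCBCBCBABCCBCBCBABCCBCBCBABC ⇒ ABC·BCB·ABC·BCB·ABC·BCB·CBC·BCB·ABC·ABC·BCB·ABC·BCB·ABC·BCB·CBC·BCB·ABC·ABC·BCB·ABC·BCB·ABC·BCB·CBC·BCB·ABC·ABC·BCB·ABC·BCB·ABC·BCB·CBC·BCB·ABC
    A ↦ CBC
    B ↦ BCB
    C ↦ ABC

A->CBC, B->BCB, C->ABC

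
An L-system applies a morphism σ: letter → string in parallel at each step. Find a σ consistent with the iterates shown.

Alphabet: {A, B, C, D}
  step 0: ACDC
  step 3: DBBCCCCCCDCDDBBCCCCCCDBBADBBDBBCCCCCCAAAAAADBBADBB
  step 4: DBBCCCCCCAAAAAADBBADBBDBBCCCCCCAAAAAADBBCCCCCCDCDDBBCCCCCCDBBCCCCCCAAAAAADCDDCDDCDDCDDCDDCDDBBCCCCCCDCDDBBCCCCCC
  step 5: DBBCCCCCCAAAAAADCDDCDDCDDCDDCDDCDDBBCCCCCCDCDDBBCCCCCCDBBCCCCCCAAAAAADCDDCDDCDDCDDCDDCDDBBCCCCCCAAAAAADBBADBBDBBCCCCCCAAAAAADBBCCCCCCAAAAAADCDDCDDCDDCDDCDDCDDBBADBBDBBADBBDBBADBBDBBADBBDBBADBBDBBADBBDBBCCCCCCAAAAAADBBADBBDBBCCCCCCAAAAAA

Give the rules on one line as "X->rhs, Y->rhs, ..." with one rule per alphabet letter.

  step 4 ⇒ step 5: DBBCCCCCCAAAAAADBBADBBDBBCCCCCCAAAAAADBBCCCCCCDCDDBBCCCCCCDBBCCCCCCAAAAAADCDDCDDCDDCDDCDDCDDBBCCCCCCDCDDBBCCCCCC ⇒ DBB·CCC·CCC·A·A·A·A·A·A·DCD·DCD·DCD·DCD·DCD·DCD·DBB·CCC·CCC·DCD·DBB·CCC·CCC·DBB·CCC·CCC·A·A·A·A·A·A·DCD·DCD·DCD·DCD·DCD·DCD·DBB·CCC·CCC·A·A·A·A·A·A·DBB·A·DBB·DBB·CCC·CCC·A·A·A·A·A·A·DBB·CCC·CCC·A·A·A·A·A·A·DCD·DCD·DCD·DCD·DCD·DCD·DBB·A·DBB·DBB·A·DBB·DBB·A·DBB·DBB·A·DBB·DBB·A·DBB·DBB·A·DBB·DBB·CCC·CCC·A·A·A·A·A·A·DBB·A·DBB·DBB·CCC·CCC·A·A·A·A·A·A
    A ↦ DCD
    B ↦ CCC
    C ↦ A
    D ↦ DBB

A->DCD, B->CCC, C->A, D->DBB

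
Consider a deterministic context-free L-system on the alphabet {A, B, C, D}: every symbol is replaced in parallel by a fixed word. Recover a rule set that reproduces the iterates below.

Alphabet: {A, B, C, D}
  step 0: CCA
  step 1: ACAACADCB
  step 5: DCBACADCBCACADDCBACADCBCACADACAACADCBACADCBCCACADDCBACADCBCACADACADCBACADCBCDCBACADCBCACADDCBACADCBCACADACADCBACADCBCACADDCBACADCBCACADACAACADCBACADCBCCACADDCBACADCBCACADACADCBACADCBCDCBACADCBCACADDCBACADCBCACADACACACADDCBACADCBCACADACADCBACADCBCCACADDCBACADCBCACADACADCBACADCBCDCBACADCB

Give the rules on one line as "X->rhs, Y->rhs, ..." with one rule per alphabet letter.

  step 0 ⇒ step 1: CCA ⇒ ACA·ACA·DCB
    A ↦ DCB
    C ↦ ACA
    B ↦ D  (constrained at step 1)
    D ↦ C  (constrained at step 1)

A->DCB, B->D, C->ACA, D->C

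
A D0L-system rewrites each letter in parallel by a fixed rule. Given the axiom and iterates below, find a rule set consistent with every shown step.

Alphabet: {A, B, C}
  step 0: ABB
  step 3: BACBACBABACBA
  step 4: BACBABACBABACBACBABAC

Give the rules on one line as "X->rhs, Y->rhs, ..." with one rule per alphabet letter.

  step 3 ⇒ step 4: BACBACBABACBA ⇒ BA·C·BA·BA·C·BA·BA·C·BA·C·BA·BA·C
    A ↦ C
    B ↦ BA
    C ↦ BA

A->C, B->BA, C->BA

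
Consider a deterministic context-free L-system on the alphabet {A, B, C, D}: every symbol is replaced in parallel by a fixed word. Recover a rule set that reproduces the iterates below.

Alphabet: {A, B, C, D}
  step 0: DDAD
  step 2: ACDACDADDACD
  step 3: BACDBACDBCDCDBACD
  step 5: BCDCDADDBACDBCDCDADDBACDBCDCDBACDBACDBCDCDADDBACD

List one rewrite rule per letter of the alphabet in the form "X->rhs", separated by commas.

  step 2 ⇒ step 3: ACDACDADDACD ⇒ B·A·CD·B·A·CD·B·CD·CD·B·A·CD
    A ↦ B
    C ↦ A
    D ↦ CD
    B ↦ ADD  (constrained at step 3)

A->B, B->ADD, C->A, D->CD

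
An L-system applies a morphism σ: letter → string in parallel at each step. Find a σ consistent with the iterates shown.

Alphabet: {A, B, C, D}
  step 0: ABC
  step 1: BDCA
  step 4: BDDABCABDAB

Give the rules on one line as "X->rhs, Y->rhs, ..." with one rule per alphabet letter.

A->B, B->D, C->CA, D->AB

  step 0 ⇒ step 1: ABC ⇒ B·D·CA
    A ↦ B
    B ↦ D
    C ↦ CA
    D ↦ AB  (constrained at step 1)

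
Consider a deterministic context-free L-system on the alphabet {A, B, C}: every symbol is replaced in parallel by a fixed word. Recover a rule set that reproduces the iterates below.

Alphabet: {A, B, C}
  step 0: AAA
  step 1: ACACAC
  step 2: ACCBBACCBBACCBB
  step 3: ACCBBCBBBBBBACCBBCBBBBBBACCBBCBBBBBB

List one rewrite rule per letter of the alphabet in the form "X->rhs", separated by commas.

A->AC, B->BB, C->CBB

  step 2 ⇒ step 3: ACCBBACCBBACCBB ⇒ AC·CBB·CBB·BB·BB·AC·CBB·CBB·BB·BB·AC·CBB·CBB·BB·BB
    A ↦ AC
    B ↦ BB
    C ↦ CBB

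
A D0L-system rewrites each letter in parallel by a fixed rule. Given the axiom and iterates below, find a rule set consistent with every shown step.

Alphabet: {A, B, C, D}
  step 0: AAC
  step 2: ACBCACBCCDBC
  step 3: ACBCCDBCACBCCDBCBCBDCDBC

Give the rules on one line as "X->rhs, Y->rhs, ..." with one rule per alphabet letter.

  step 2 ⇒ step 3: ACBCACBCCDBC ⇒ AC·BC·CD·BC·AC·BC·CD·BC·BC·BD·CD·BC
    A ↦ AC
    B ↦ CD
    C ↦ BC
    D ↦ BD

A->AC, B->CD, C->BC, D->BD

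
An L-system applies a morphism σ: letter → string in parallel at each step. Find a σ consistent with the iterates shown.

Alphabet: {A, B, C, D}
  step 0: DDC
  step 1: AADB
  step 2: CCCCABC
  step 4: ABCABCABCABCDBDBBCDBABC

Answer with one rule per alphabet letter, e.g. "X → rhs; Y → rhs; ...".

  step 1 ⇒ step 2: AADB ⇒ CC·CC·A·BC
    A ↦ CC
    B ↦ BC
    D ↦ A
  step 0 ⇒ step 1: DDC ⇒ A·A·DB
    C ↦ DB

A->CC, B->BC, C->DB, D->A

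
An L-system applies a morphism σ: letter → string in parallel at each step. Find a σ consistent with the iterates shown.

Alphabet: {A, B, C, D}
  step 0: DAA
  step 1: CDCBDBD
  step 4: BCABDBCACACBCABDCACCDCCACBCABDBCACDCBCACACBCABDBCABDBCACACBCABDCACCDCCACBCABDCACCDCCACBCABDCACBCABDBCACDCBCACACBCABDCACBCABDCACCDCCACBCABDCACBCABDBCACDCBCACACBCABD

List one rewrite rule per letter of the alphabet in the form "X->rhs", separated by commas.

A->BD, B->CAC, C->BCA, D->CDC

  step 0 ⇒ step 1: DAA ⇒ CDC·BD·BD
    A ↦ BD
    D ↦ CDC
    B ↦ CAC  (constrained at step 1)
    C ↦ BCA  (constrained at step 1)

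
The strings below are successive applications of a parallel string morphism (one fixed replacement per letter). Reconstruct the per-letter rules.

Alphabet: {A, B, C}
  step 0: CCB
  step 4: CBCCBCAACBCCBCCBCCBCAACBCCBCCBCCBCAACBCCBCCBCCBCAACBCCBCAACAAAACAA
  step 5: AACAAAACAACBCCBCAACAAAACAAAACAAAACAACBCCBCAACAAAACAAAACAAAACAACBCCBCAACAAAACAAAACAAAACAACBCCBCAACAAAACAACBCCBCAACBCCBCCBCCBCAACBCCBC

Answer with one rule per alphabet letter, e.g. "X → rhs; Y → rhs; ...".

  step 4 ⇒ step 5: CBCCBCAACBCCBCCBCCBCAACBCCBCCBCCBCAACBCCBCCBCCBCAACBCCBCAACAAAACAA ⇒ AA·C·AA·AA·C·AA·CBC·CBC·AA·C·AA·AA·C·AA·AA·C·AA·AA·C·AA·CBC·CBC·AA·C·AA·AA·C·AA·AA·C·AA·AA·C·AA·CBC·CBC·AA·C·AA·AA·C·AA·AA·C·AA·AA·C·AA·CBC·CBC·AA·C·AA·AA·C·AA·CBC·CBC·AA·CBC·CBC·CBC·CBC·AA·CBC·CBC
    A ↦ CBC
    B ↦ C
    C ↦ AA

A->CBC, B->C, C->AA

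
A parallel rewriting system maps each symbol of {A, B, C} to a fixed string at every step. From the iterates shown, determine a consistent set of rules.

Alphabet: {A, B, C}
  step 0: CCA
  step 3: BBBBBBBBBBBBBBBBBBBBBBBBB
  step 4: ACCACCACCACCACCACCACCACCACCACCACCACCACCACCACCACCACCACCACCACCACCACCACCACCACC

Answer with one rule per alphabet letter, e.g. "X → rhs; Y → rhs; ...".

  step 3 ⇒ step 4: BBBBBBBBBBBBBBBBBBBBBBBBB ⇒ ACC·ACC·ACC·ACC·ACC·ACC·ACC·ACC·ACC·ACC·ACC·ACC·ACC·ACC·ACC·ACC·ACC·ACC·ACC·ACC·ACC·ACC·ACC·ACC·ACC
    B ↦ ACC
    A ↦ B  (constrained at step 0)
    C ↦ BB  (constrained at step 0)

A->B, B->ACC, C->BB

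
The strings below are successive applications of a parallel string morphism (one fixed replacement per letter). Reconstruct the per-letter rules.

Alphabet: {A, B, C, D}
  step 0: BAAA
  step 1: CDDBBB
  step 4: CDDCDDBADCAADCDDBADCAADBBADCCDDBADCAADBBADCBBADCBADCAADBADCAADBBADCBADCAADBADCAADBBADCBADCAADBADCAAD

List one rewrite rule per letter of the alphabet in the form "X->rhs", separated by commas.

  step 0 ⇒ step 1: BAAA ⇒ CDD·B·B·B
    A ↦ B
    B ↦ CDD
    C ↦ AAD  (constrained at step 1)
    D ↦ ADC  (constrained at step 1)

A->B, B->CDD, C->AAD, D->ADC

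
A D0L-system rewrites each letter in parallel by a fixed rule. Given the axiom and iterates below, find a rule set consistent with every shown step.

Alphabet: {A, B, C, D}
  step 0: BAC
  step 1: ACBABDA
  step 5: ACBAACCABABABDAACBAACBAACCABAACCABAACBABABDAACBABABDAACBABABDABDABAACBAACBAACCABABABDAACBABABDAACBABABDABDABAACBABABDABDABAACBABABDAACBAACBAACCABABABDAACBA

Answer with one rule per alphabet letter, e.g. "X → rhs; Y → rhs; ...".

A->BA, B->AC, C->BDA, D->CA

  step 0 ⇒ step 1: BAC ⇒ AC·BA·BDA
    A ↦ BA
    B ↦ AC
    C ↦ BDA
    D ↦ CA  (constrained at step 1)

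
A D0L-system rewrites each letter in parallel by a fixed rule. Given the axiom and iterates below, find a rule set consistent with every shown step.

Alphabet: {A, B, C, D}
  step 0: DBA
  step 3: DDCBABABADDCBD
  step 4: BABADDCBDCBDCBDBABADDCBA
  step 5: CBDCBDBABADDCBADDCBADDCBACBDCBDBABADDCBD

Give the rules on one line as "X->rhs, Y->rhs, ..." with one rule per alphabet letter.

A->BD, B->C, C->DD, D->BA

  step 4 ⇒ step 5: BABADDCBDCBDCBDBABADDCBA ⇒ C·BD·C·BD·BA·BA·DD·C·BA·DD·C·BA·DD·C·BA·C·BD·C·BD·BA·BA·DD·C·BD
    A ↦ BD
    B ↦ C
    C ↦ DD
    D ↦ BA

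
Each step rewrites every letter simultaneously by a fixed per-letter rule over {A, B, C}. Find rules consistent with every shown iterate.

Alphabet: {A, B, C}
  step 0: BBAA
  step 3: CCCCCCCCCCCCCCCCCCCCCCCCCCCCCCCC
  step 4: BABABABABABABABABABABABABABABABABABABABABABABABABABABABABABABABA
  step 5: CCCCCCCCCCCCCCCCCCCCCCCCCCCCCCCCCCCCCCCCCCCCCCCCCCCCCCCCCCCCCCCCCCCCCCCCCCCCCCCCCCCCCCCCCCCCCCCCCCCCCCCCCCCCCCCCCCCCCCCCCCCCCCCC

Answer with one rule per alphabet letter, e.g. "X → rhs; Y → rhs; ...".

A->CCC, B->C, C->BA

  step 4 ⇒ step 5: BABABABABABABABABABABABABABABABABABABABABABABABABABABABABABABABA ⇒ C·CCC·C·CCC·C·CCC·C·CCC·C·CCC·C·CCC·C·CCC·C·CCC·C·CCC·C·CCC·C·CCC·C·CCC·C·CCC·C·CCC·C·CCC·C·CCC·C·CCC·C·CCC·C·CCC·C·CCC·C·CCC·C·CCC·C·CCC·C·CCC·C·CCC·C·CCC·C·CCC·C·CCC·C·CCC·C·CCC·C·CCC·C·CCC
    A ↦ CCC
    B ↦ C
  step 3 ⇒ step 4: CCCCCCCCCCCCCCCCCCCCCCCCCCCCCCCC ⇒ BA·BA·BA·BA·BA·BA·BA·BA·BA·BA·BA·BA·BA·BA·BA·BA·BA·BA·BA·BA·BA·BA·BA·BA·BA·BA·BA·BA·BA·BA·BA·BA
    C ↦ BA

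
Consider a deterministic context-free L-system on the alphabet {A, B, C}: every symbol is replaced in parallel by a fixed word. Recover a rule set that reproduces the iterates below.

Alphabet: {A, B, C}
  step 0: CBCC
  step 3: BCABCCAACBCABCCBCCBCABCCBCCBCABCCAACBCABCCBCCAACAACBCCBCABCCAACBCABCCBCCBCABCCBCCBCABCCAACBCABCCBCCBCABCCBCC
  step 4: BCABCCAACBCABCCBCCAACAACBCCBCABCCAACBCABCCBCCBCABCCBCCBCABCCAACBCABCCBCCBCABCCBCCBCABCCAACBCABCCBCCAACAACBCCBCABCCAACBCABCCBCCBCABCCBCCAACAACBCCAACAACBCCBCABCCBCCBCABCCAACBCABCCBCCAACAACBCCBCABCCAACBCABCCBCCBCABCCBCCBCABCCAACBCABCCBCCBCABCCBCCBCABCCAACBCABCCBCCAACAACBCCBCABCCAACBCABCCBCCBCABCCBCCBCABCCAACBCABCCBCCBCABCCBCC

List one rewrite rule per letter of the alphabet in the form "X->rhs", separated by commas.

  step 3 ⇒ step 4: BCABCCAACBCABCCBCCBCABCCBCCBCABCCAACBCABCCBCCAACAACBCCBCABCCAACBCABCCBCCBCABCCBCCBCABCCAACBCABCCBCCBCABCCBCC ⇒ BCA·BCC·AAC·BCA·BCC·BCC·AAC·AAC·BCC·BCA·BCC·AAC·BCA·BCC·BCC·BCA·BCC·BCC·BCA·BCC·AAC·BCA·BCC·BCC·BCA·BCC·BCC·BCA·BCC·AAC·BCA·BCC·BCC·AAC·AAC·BCC·BCA·BCC·AAC·BCA·BCC·BCC·BCA·BCC·BCC·AAC·AAC·BCC·AAC·AAC·BCC·BCA·BCC·BCC·BCA·BCC·AAC·BCA·BCC·BCC·AAC·AAC·BCC·BCA·BCC·AAC·BCA·BCC·BCC·BCA·BCC·BCC·BCA·BCC·AAC·BCA·BCC·BCC·BCA·BCC·BCC·BCA·BCC·AAC·BCA·BCC·BCC·AAC·AAC·BCC·BCA·BCC·AAC·BCA·BCC·BCC·BCA·BCC·BCC·BCA·BCC·AAC·BCA·BCC·BCC·BCA·BCC·BCC
    A ↦ AAC
    B ↦ BCA
    C ↦ BCC

A->AAC, B->BCA, C->BCC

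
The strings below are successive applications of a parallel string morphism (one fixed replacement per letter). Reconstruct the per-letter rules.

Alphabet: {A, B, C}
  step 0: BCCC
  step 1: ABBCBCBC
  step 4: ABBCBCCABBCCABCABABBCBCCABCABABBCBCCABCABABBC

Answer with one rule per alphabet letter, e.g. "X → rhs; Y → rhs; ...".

  step 0 ⇒ step 1: BCCC ⇒ AB·BC·BC·BC
    B ↦ AB
    C ↦ BC
    A ↦ C  (constrained at step 1)

A->C, B->AB, C->BC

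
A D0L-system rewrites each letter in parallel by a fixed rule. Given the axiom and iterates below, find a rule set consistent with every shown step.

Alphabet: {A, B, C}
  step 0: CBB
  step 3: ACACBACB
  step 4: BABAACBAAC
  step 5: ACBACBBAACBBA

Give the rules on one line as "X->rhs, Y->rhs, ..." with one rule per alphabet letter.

  step 4 ⇒ step 5: BABAACBAAC ⇒ AC·B·AC·B·B·A·AC·B·B·A
    A ↦ B
    B ↦ AC
    C ↦ A

A->B, B->AC, C->A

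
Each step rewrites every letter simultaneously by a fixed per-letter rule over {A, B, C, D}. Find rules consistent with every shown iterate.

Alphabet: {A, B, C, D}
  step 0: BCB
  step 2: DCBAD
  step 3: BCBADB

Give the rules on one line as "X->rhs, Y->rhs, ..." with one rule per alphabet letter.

  step 2 ⇒ step 3: DCBAD ⇒ B·CB·A·D·B
    A ↦ D
    B ↦ A
    C ↦ CB
    D ↦ B

A->D, B->A, C->CB, D->B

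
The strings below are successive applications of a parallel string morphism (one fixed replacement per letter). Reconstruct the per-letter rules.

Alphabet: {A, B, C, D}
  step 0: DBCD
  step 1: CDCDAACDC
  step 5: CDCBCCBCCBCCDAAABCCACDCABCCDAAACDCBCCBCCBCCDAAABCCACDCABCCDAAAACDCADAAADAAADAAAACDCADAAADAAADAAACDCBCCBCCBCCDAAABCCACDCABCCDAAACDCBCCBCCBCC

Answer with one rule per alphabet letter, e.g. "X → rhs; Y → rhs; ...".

  step 0 ⇒ step 1: DBCD ⇒ CDC·DA·A·CDC
    B ↦ DA
    C ↦ A
    D ↦ CDC
    A ↦ BCC  (constrained at step 1)

A->BCC, B->DA, C->A, D->CDC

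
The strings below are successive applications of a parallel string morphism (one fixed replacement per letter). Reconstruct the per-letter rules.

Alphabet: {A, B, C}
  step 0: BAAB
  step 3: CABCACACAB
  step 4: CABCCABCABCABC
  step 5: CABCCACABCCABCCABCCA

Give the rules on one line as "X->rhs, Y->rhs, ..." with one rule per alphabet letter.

  step 4 ⇒ step 5: CABCCABCABCABC ⇒ CA·B·C·CA·CA·B·C·CA·B·C·CA·B·C·CA
    A ↦ B
    B ↦ C
    C ↦ CA

A->B, B->C, C->CA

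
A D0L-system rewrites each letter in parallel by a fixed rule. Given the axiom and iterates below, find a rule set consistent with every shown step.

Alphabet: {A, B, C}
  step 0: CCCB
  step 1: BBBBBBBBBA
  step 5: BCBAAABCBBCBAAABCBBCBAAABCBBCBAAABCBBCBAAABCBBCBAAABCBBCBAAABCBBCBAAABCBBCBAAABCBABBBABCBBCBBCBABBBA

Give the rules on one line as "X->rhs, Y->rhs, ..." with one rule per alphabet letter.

  step 0 ⇒ step 1: CCCB ⇒ BBB·BBB·BBB·A
    B ↦ A
    C ↦ BBB
    A ↦ BCB  (constrained at step 1)

A->BCB, B->A, C->BBB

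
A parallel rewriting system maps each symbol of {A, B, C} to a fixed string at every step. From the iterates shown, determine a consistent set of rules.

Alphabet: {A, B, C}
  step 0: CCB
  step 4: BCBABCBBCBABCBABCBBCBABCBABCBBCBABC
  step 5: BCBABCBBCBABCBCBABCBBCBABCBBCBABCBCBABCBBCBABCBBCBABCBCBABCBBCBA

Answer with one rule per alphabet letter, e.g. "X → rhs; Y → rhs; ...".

A->B, B->BC, C->BA

  step 4 ⇒ step 5: BCBABCBBCBABCBABCBBCBABCBABCBBCBABC ⇒ BC·BA·BC·B·BC·BA·BC·BC·BA·BC·B·BC·BA·BC·B·BC·BA·BC·BC·BA·BC·B·BC·BA·BC·B·BC·BA·BC·BC·BA·BC·B·BC·BA
    A ↦ B
    B ↦ BC
    C ↦ BA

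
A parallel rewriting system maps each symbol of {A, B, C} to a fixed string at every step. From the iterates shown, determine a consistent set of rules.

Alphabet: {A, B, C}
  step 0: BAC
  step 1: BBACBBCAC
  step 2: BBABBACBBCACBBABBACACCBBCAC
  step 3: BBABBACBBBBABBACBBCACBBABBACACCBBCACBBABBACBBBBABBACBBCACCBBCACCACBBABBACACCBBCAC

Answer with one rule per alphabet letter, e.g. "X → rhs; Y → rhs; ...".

A->CBB, B->BBA, C->CAC

  step 2 ⇒ step 3: BBABBACBBCACBBABBACACCBBCAC ⇒ BBA·BBA·CBB·BBA·BBA·CBB·CAC·BBA·BBA·CAC·CBB·CAC·BBA·BBA·CBB·BBA·BBA·CBB·CAC·CBB·CAC·CAC·BBA·BBA·CAC·CBB·CAC
    A ↦ CBB
    B ↦ BBA
    C ↦ CAC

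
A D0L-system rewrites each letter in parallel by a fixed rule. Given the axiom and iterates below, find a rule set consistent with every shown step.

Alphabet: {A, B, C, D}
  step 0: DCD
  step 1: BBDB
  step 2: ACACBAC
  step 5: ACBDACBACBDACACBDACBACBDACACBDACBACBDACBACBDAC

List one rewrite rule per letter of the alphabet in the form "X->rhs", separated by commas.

  step 1 ⇒ step 2: BBDB ⇒ AC·AC·B·AC
    B ↦ AC
    D ↦ B
    A ↦ AC  (constrained at step 2)
  step 0 ⇒ step 1: DCD ⇒ B·BD·B
    C ↦ BD

A->AC, B->AC, C->BD, D->B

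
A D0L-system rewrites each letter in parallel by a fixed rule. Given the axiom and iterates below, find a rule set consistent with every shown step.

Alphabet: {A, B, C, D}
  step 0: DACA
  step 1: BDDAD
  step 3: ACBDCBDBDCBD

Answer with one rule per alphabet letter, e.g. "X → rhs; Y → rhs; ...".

A->D, B->C, C->A, D->BD

  step 0 ⇒ step 1: DACA ⇒ BD·D·A·D
    A ↦ D
    C ↦ A
    D ↦ BD
    B ↦ C  (constrained at step 1)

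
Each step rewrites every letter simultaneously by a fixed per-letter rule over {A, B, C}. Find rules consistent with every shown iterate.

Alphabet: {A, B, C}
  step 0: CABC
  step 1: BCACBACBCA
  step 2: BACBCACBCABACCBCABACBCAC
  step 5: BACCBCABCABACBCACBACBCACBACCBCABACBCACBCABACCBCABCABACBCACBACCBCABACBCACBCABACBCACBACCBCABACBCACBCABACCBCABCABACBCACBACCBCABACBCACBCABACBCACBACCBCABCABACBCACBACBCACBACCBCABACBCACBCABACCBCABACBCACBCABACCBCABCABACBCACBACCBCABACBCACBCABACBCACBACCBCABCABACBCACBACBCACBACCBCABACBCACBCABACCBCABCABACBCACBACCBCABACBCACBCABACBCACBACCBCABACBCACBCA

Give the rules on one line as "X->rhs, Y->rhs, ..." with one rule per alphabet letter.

  step 1 ⇒ step 2: BCACBACBCA ⇒ BAC·BCA·C·BCA·BAC·C·BCA·BAC·BCA·C
    A ↦ C
    B ↦ BAC
    C ↦ BCA

A->C, B->BAC, C->BCA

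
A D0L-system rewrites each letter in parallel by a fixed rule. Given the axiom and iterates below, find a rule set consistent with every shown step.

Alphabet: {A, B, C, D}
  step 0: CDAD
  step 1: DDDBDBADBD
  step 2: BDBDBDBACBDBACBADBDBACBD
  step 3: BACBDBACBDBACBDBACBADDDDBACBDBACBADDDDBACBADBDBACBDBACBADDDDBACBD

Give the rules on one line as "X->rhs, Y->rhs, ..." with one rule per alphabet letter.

A->BAD, B->BAC, C->DDD, D->BD

  step 2 ⇒ step 3: BDBDBDBACBDBACBADBDBACBD ⇒ BAC·BD·BAC·BD·BAC·BD·BAC·BAD·DDD·BAC·BD·BAC·BAD·DDD·BAC·BAD·BD·BAC·BD·BAC·BAD·DDD·BAC·BD
    A ↦ BAD
    B ↦ BAC
    C ↦ DDD
    D ↦ BD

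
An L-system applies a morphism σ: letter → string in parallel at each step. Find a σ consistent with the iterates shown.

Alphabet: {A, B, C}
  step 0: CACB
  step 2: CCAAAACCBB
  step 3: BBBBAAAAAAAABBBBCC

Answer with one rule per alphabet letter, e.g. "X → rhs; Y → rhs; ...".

  step 2 ⇒ step 3: CCAAAACCBB ⇒ BB·BB·AA·AA·AA·AA·BB·BB·C·C
    A ↦ AA
    B ↦ C
    C ↦ BB

A->AA, B->C, C->BB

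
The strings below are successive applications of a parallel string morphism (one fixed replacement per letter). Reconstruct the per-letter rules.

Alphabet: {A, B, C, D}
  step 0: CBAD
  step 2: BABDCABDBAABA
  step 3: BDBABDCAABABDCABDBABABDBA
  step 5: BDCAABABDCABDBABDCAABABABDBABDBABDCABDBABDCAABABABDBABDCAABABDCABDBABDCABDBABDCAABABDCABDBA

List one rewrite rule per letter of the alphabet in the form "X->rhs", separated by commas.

A->BA, B->BD, C->A, D->CA

  step 2 ⇒ step 3: BABDCABDBAABA ⇒ BD·BA·BD·CA·A·BA·BD·CA·BD·BA·BA·BD·BA
    A ↦ BA
    B ↦ BD
    C ↦ A
    D ↦ CA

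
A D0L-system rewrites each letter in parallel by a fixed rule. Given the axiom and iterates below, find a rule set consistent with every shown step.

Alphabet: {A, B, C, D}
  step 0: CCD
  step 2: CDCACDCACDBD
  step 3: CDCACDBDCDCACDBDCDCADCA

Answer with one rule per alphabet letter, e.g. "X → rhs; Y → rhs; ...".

  step 2 ⇒ step 3: CDCACDCACDBD ⇒ CD·CA·CD·BD·CD·CA·CD·BD·CD·CA·D·CA
    A ↦ BD
    B ↦ D
    C ↦ CD
    D ↦ CA

A->BD, B->D, C->CD, D->CA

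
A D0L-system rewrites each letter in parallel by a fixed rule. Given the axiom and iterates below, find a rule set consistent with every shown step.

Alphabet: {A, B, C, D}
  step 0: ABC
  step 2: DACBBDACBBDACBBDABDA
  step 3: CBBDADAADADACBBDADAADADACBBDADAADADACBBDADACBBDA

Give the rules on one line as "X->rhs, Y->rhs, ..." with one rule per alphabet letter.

  step 2 ⇒ step 3: DACBBDACBBDACBBDABDA ⇒ CB·BDA·DAA·DA·DA·CB·BDA·DAA·DA·DA·CB·BDA·DAA·DA·DA·CB·BDA·DA·CB·BDA
    A ↦ BDA
    B ↦ DA
    C ↦ DAA
    D ↦ CB

A->BDA, B->DA, C->DAA, D->CB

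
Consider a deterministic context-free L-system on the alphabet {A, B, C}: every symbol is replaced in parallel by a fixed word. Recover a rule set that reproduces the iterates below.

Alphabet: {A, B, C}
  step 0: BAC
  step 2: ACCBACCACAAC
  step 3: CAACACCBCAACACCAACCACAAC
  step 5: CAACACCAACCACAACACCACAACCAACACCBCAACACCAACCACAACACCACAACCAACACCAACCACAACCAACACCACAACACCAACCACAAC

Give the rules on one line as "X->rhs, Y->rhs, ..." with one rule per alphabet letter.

A->CA, B->CB, C->AC

  step 2 ⇒ step 3: ACCBACCACAAC ⇒ CA·AC·AC·CB·CA·AC·AC·CA·AC·CA·CA·AC
    A ↦ CA
    B ↦ CB
    C ↦ AC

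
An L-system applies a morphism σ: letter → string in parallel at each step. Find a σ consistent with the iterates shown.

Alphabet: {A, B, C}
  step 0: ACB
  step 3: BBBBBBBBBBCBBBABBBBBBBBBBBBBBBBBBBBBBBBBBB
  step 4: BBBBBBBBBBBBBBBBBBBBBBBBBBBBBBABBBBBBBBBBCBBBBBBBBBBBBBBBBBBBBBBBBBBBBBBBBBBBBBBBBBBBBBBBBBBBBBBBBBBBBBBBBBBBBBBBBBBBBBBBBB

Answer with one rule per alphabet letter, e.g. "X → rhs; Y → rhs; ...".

  step 3 ⇒ step 4: BBBBBBBBBBCBBBABBBBBBBBBBBBBBBBBBBBBBBBBBB ⇒ BBB·BBB·BBB·BBB·BBB·BBB·BBB·BBB·BBB·BBB·A·BBB·BBB·BBB·BC·BBB·BBB·BBB·BBB·BBB·BBB·BBB·BBB·BBB·BBB·BBB·BBB·BBB·BBB·BBB·BBB·BBB·BBB·BBB·BBB·BBB·BBB·BBB·BBB·BBB·BBB·BBB
    A ↦ BC
    B ↦ BBB
    C ↦ A

A->BC, B->BBB, C->A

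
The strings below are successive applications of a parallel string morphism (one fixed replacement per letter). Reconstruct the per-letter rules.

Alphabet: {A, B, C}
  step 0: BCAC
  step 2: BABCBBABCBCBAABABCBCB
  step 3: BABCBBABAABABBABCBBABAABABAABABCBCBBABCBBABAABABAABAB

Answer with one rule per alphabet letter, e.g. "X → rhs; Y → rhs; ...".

A->CB, B->BAB, C->AA

  step 2 ⇒ step 3: BABCBBABCBCBAABABCBCB ⇒ BAB·CB·BAB·AA·BAB·BAB·CB·BAB·AA·BAB·AA·BAB·CB·CB·BAB·CB·BAB·AA·BAB·AA·BAB
    A ↦ CB
    B ↦ BAB
    C ↦ AA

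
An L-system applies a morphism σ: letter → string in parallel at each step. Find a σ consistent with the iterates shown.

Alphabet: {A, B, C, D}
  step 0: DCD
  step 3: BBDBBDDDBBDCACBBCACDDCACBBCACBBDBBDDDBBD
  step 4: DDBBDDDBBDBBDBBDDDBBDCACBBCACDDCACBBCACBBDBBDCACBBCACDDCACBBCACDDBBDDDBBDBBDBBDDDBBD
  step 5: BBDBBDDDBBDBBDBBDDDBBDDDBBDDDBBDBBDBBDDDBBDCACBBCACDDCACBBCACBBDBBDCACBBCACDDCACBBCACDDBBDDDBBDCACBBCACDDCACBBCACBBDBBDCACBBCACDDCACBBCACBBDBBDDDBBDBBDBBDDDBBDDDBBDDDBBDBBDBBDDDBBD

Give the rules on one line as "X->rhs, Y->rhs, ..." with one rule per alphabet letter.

A->BB, B->D, C->CAC, D->BBD

  step 4 ⇒ step 5: DDBBDDDBBDBBDBBDDDBBDCACBBCACDDCACBBCACBBDBBDCACBBCACDDCACBBCACDDBBDDDBBDBBDBBDDDBBD ⇒ BBD·BBD·D·D·BBD·BBD·BBD·D·D·BBD·D·D·BBD·D·D·BBD·BBD·BBD·D·D·BBD·CAC·BB·CAC·D·D·CAC·BB·CAC·BBD·BBD·CAC·BB·CAC·D·D·CAC·BB·CAC·D·D·BBD·D·D·BBD·CAC·BB·CAC·D·D·CAC·BB·CAC·BBD·BBD·CAC·BB·CAC·D·D·CAC·BB·CAC·BBD·BBD·D·D·BBD·BBD·BBD·D·D·BBD·D·D·BBD·D·D·BBD·BBD·BBD·D·D·BBD
    A ↦ BB
    B ↦ D
    C ↦ CAC
    D ↦ BBD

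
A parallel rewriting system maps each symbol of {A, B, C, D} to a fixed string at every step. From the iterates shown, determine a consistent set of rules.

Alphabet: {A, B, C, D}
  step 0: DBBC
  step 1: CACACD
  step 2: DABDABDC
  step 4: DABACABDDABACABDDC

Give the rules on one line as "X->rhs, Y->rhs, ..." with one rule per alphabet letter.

A->AB, B->AC, C->D, D->C

  step 1 ⇒ step 2: CACACD ⇒ D·AB·D·AB·D·C
    A ↦ AB
    C ↦ D
    D ↦ C
  step 0 ⇒ step 1: DBBC ⇒ C·AC·AC·D
    B ↦ AC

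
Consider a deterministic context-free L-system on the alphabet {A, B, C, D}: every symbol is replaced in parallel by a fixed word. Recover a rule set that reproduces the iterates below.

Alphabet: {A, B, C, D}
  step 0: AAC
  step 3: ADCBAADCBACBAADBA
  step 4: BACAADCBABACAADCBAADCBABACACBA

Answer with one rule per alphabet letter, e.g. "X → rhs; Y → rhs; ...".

  step 3 ⇒ step 4: ADCBAADCBACBAADBA ⇒ BA·CA·AD·C·BA·BA·CA·AD·C·BA·AD·C·BA·BA·CA·C·BA
    A ↦ BA
    B ↦ C
    C ↦ AD
    D ↦ CA

A->BA, B->C, C->AD, D->CA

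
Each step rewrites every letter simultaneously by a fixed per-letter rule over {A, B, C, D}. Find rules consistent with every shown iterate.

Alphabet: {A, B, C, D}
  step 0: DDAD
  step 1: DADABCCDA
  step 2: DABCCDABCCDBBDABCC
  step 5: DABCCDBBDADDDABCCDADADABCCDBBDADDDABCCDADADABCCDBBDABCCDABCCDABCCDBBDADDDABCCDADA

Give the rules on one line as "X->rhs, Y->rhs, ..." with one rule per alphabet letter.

  step 1 ⇒ step 2: DADABCCDA ⇒ DA·BCC·DA·BCC·D·B·B·DA·BCC
    A ↦ BCC
    B ↦ D
    C ↦ B
    D ↦ DA

A->BCC, B->D, C->B, D->DA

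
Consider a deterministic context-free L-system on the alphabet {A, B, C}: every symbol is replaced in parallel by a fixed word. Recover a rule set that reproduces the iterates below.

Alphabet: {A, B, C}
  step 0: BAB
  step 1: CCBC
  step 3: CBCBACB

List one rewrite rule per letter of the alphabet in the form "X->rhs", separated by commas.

  step 0 ⇒ step 1: BAB ⇒ C·CB·C
    A ↦ CB
    B ↦ C
    C ↦ A  (constrained at step 1)

A->CB, B->C, C->A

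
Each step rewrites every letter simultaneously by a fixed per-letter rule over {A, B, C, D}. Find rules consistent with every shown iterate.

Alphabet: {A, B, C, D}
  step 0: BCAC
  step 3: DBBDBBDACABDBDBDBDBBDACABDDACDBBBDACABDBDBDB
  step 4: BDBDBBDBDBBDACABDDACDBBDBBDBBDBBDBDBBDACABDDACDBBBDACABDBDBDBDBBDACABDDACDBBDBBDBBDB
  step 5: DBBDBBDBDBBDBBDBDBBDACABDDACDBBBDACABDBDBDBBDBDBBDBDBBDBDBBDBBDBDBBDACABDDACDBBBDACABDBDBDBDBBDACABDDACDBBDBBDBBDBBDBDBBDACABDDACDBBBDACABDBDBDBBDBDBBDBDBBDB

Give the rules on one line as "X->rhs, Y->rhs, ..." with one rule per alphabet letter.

  step 4 ⇒ step 5: BDBDBBDBDBBDACABDDACDBBDBBDBBDBBDBDBBDACABDDACDBBBDACABDBDBDBDBBDACABDDACDBBDBBDBBDB ⇒ DB·B·DB·B·DB·DB·B·DB·B·DB·DB·B·DAC·ABD·DAC·DB·B·B·DAC·ABD·B·DB·DB·B·DB·DB·B·DB·DB·B·DB·DB·B·DB·B·DB·DB·B·DAC·ABD·DAC·DB·B·B·DAC·ABD·B·DB·DB·DB·B·DAC·ABD·DAC·DB·B·DB·B·DB·B·DB·B·DB·DB·B·DAC·ABD·DAC·DB·B·B·DAC·ABD·B·DB·DB·B·DB·DB·B·DB·DB·B·DB
    A ↦ DAC
    B ↦ DB
    C ↦ ABD
    D ↦ B

A->DAC, B->DB, C->ABD, D->B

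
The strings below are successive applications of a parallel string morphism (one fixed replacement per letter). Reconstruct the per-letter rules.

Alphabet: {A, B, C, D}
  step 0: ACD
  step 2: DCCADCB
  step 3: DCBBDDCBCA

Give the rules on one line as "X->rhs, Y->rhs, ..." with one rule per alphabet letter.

A->D, B->CA, C->B, D->DC

  step 2 ⇒ step 3: DCCADCB ⇒ DC·B·B·D·DC·B·CA
    A ↦ D
    B ↦ CA
    C ↦ B
    D ↦ DC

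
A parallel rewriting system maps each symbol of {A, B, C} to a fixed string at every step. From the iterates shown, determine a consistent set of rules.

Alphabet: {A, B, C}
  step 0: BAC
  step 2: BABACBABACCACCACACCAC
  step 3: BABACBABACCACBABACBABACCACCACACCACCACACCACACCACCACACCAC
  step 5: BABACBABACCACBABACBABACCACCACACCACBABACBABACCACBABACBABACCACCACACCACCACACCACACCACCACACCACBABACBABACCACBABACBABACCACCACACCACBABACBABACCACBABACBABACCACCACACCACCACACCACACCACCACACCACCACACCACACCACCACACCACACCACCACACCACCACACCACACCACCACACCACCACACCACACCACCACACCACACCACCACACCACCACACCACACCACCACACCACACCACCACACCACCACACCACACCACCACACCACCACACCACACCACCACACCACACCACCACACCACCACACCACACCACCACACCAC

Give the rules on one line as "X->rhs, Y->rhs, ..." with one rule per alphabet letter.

  step 2 ⇒ step 3: BABACBABACCACCACACCAC ⇒ BAB·AC·BAB·AC·CAC·BAB·AC·BAB·AC·CAC·CAC·AC·CAC·CAC·AC·CAC·AC·CAC·CAC·AC·CAC
    A ↦ AC
    B ↦ BAB
    C ↦ CAC

A->AC, B->BAB, C->CAC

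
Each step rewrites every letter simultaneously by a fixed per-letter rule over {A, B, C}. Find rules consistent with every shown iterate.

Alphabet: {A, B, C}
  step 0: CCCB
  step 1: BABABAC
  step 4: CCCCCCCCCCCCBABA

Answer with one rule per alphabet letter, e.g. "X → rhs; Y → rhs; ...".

  step 0 ⇒ step 1: CCCB ⇒ BA·BA·BA·C
    B ↦ C
    C ↦ BA
    A ↦ C  (constrained at step 1)

A->C, B->C, C->BA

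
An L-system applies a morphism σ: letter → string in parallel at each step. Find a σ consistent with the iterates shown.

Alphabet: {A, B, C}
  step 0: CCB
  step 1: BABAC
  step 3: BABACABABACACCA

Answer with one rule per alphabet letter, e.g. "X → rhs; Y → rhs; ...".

  step 0 ⇒ step 1: CCB ⇒ BA·BA·C
    B ↦ C
    C ↦ BA
    A ↦ CA  (constrained at step 1)

A->CA, B->C, C->BA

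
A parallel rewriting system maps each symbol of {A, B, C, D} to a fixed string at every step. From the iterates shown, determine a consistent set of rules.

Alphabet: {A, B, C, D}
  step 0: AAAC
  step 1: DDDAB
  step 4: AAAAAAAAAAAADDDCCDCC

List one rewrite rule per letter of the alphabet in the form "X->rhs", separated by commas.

A->D, B->CC, C->AB, D->AA

  step 0 ⇒ step 1: AAAC ⇒ D·D·D·AB
    A ↦ D
    C ↦ AB
    B ↦ CC  (constrained at step 1)
    D ↦ AA  (constrained at step 1)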